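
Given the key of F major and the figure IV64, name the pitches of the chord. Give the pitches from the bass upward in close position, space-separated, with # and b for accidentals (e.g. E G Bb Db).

F Bb D

The numeral's case and figure indicate a major triad. In F major its root, the subdominant, is Bb.
That chord is spelled Bb-D-F.
The figured bass 64 indicates second inversion, placing the fifth (F) in the bass: F-Bb-D.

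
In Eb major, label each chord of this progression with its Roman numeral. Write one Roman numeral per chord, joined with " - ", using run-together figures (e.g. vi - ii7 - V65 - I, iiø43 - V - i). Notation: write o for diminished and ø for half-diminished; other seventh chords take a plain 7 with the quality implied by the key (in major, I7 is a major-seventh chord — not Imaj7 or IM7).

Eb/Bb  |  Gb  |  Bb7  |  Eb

Eb/Bb has root Eb, degree 1 in Eb major, so I64.
Gb is non-diatonic — bIII, a mixture chord from Eb minor.
Bb7 has root Bb, degree 5 in Eb major, so V7.
Eb: major triad on Eb = scale degree 1 → I.

I64 - bIII - V7 - I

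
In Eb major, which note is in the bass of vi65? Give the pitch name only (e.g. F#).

vi in Eb major has root C; the chord is C-Eb-G-Bb.
The figure 65 means first inversion — the third is in the bass.

Eb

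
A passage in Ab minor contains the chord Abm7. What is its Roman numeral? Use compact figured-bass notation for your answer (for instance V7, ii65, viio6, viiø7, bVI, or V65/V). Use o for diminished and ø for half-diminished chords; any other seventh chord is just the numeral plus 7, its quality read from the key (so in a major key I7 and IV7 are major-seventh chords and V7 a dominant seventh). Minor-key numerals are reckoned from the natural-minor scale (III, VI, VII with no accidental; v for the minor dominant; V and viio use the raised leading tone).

i7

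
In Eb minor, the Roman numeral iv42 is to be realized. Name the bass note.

Gb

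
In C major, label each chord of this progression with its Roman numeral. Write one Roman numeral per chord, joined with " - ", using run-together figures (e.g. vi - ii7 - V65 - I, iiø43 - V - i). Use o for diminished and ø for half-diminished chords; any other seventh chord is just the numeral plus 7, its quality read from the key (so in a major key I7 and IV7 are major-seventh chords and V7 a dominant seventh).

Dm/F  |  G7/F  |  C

Dm/F has root D, degree 2 in C major, so ii6.
G7/F: dominant seventh chord on G = scale degree 5 → V42.
C has root C, degree 1 in C major, so I.

ii6 - V42 - I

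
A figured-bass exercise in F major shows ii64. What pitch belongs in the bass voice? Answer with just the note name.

ii in F major has root G; the chord is G-Bb-D.
The figure 64 means second inversion — the fifth is in the bass.

D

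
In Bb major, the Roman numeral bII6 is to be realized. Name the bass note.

bII in Bb major has root Cb; the chord is Cb-Eb-Gb.
The figure 6 means first inversion — the third is in the bass.

Eb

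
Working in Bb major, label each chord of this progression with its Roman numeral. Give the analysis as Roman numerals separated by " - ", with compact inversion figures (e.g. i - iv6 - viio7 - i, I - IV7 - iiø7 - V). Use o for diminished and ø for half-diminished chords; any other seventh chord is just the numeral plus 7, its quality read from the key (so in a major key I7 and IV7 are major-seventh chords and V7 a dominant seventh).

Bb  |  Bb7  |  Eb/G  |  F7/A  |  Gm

I - V7/IV - IV6 - V65 - vi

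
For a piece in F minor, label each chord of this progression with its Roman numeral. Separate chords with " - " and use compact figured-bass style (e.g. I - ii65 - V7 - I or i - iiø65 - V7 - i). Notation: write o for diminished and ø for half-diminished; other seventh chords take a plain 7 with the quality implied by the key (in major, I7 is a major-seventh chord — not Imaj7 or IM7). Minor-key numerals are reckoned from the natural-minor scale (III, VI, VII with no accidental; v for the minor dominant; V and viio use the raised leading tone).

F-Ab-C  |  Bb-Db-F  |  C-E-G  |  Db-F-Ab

i - iv - V - VI

F-Ab-C: root F is the tonic; minor triad there is i.
Bb-Db-F: minor triad on Bb = scale degree 4 → iv.
C-E-G has root C, degree 5 in F minor, so V.
Db-F-Ab: major triad on Db = scale degree 6 → VI.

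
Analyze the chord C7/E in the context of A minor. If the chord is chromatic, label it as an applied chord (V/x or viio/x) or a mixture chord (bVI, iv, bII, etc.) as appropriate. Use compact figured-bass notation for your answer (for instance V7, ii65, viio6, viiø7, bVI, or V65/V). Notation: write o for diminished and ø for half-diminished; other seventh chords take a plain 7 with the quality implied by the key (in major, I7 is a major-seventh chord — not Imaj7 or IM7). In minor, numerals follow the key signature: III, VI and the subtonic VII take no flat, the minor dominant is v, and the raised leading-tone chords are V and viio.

Stacked in thirds the chord is C-E-G-Bb: a dominant seventh chord on C.
C is not a diatonic chord root with this quality in A minor, but it lies a perfect fifth above F (VI), so the chord functions as an applied dominant of VI.
With E in the bass the chord is in first inversion, so the figured bass is 65.

V65/VI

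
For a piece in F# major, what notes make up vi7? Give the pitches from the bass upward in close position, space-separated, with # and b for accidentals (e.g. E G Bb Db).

The numeral's case and figure indicate a minor seventh chord. In F# major its root, the submediant, is D#.
That chord is spelled D#-F#-A#-C#.

D# F# A# C#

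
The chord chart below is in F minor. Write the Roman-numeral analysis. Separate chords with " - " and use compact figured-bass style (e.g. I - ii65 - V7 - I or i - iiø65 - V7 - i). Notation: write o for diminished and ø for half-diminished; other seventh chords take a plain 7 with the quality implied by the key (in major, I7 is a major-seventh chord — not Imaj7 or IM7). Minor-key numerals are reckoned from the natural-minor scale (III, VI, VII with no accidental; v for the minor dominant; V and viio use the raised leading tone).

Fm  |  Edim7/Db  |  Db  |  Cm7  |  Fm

i - viio42 - VI - v7 - i

Fm: root F is the tonic; minor triad there is i.
Edim7/Db: fully diminished seventh chord on E = scale degree 7 → viio42.
Db has root Db, degree 6 in F minor, so VI.
Cm7: root C is the dominant; minor seventh chord there is v7.
Fm: minor triad on F = scale degree 1 → i.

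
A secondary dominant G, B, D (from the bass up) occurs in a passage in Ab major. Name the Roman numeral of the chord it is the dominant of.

The chord is a major triad on G.
A dominant resolves down a perfect fifth: G → C. In Ab major, C is scale degree 3, i.e. iii.

iii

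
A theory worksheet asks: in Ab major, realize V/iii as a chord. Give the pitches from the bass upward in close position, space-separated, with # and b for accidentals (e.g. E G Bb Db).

G B D

V/iii is a secondary dominant — the dominant triad of iii. iii in Ab major is C, so the applied chord's root is G, a perfect fifth above.
Building a major triad on G gives G-B-D.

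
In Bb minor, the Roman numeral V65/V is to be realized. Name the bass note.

E

The applied chord V65/V is rooted on C: C-E-G-Bb.
The figure 65 means first inversion — the third is in the bass.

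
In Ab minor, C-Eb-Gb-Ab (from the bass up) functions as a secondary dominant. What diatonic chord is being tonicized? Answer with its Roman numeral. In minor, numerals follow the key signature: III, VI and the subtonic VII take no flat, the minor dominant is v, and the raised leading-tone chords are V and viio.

The chord is a dominant seventh chord on Ab.
A dominant resolves down a perfect fifth: Ab → Db. In Ab minor, Db is scale degree 4, i.e. iv.

iv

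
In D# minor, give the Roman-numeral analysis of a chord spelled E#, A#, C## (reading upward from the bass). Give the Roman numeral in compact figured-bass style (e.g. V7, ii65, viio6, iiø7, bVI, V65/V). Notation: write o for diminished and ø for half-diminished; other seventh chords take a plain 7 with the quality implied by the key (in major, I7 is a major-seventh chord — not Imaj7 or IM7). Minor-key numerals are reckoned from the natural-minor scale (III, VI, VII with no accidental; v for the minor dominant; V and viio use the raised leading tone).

The pitches A#-C##-E# form a major triad rooted on A#.
A# is scale degree 5 in D# minor, and a major triad on that degree is written V.
With E# in the bass the chord is in second inversion, so the figured bass is 64.

V64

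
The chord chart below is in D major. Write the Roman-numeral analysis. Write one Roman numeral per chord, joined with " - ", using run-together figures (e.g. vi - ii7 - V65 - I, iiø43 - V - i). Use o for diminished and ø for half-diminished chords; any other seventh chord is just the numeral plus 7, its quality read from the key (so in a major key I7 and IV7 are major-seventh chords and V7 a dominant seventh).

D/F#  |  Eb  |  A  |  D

D/F#: root D is the tonic; major triad there is I6.
Eb: Eb with this quality isn't in the key; a major triad on b2 is the Neapolitan chord, bII.
A: root A is the dominant; major triad there is V.
D: root D is the tonic; major triad there is I.

I6 - bII - V - I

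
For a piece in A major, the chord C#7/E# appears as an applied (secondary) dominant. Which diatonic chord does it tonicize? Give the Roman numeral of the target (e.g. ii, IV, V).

vi

The chord is a dominant seventh chord on C#.
A dominant resolves down a perfect fifth: C# → F#. In A major, F# is scale degree 6, i.e. vi.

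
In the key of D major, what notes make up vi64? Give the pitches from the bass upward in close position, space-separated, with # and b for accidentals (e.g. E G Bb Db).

The numeral's case and figure indicate a minor triad. In D major its root, the submediant, is B.
That chord is spelled B-D-F#.
The figured bass 64 indicates second inversion, placing the fifth (F#) in the bass: F#-B-D.

F# B D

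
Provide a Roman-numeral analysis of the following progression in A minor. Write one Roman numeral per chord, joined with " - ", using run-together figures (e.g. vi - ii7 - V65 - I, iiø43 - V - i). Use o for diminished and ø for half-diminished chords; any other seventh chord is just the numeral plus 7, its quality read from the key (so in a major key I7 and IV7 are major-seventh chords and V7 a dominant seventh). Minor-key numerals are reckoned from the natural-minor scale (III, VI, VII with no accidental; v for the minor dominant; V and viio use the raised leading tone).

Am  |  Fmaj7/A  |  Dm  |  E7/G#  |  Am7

i - VI65 - iv - V65 - i7

Am has root A, degree 1 in A minor, so i.
Fmaj7/A: root F is the submediant; major seventh chord there is VI65.
Dm: root D is the subdominant; minor triad there is iv.
E7/G#: dominant seventh chord on E = scale degree 5 → V65.
Am7: root A is the tonic; minor seventh chord there is i7.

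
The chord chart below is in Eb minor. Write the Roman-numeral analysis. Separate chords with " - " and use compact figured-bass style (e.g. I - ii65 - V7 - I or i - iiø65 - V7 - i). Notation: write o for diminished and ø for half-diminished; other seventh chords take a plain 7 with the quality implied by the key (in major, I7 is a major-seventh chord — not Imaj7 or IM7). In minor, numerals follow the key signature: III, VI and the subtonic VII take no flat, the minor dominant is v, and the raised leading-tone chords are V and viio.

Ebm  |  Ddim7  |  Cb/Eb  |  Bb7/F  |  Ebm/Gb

i - viio7 - VI6 - V43 - i6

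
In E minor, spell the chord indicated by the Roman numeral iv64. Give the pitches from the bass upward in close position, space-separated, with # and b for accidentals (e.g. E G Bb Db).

In E minor, scale degree 4 is A, and the diatonic chord built there is a minor triad.
That chord is spelled A-C-E.
With the 64 figure the chord is in second inversion; from the bass E upward in close position it reads E-A-C.

E A C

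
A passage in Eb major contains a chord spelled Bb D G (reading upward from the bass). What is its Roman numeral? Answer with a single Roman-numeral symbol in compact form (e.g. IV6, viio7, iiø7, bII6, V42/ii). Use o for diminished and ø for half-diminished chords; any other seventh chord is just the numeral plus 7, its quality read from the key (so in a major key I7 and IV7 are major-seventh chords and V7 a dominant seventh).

iii6

The pitches G-Bb-D form a minor triad rooted on G.
G is scale degree 3 in Eb major, and a minor triad on that degree is written iii.
With Bb in the bass the chord is in first inversion, so the figured bass is 6.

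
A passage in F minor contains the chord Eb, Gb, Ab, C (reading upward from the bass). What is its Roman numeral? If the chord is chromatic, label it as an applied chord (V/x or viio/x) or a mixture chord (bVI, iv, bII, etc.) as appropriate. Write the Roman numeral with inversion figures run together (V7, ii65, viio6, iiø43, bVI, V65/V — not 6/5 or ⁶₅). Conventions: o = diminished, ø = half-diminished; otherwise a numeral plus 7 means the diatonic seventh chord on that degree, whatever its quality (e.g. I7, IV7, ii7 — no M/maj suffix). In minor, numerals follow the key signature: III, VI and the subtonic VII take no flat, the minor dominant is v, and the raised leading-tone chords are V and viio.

V43/VI

Stacked in thirds the chord is Ab-C-Eb-Gb: a dominant seventh chord on Ab.
Ab is not a diatonic chord root with this quality in F minor, but it lies a perfect fifth above Db (VI), so the chord functions as an applied dominant of VI.
With Eb in the bass the chord is in second inversion, so the figured bass is 43.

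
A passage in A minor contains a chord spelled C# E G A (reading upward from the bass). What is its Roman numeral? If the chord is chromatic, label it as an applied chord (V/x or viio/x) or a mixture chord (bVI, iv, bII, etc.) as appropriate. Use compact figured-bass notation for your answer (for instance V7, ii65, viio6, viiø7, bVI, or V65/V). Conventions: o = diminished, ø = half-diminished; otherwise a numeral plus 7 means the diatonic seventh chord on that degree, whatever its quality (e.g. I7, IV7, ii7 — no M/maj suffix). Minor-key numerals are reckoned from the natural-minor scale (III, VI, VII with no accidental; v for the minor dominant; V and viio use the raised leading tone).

V65/iv

The pitches A-C#-E-G form a dominant seventh chord rooted on A.
A is not a diatonic chord root with this quality in A minor, but it lies a perfect fifth above D (iv), so the chord functions as an applied dominant of iv.
With C# in the bass the chord is in first inversion, so the figured bass is 65.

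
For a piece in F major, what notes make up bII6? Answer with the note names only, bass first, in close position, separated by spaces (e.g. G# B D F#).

Bb Db Gb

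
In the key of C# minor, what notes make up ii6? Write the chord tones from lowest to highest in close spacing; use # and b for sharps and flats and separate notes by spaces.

F# A# D#

ii6 is the minor supertonic, borrowed from the parallel major (the Dorian ii). In C# minor that root is D#.
So the chord is D#-F#-A#.
The figured bass 6 indicates first inversion, placing the third (F#) in the bass: F#-A#-D#.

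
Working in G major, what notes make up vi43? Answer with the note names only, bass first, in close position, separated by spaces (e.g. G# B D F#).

B D E G

The numeral's case and figure indicate a minor seventh chord. In G major its root, the sixth degree, is E.
Stacking thirds from E gives E-G-B-D.
The figured bass 43 indicates second inversion, placing the fifth (B) in the bass: B-D-E-G.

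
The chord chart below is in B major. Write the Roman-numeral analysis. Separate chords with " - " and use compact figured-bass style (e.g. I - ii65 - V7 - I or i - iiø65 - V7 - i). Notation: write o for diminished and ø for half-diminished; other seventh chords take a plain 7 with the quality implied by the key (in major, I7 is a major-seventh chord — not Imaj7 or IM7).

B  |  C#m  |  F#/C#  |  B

B: root B is the tonic; major triad there is I.
C#m: root C# is the supertonic; minor triad there is ii.
F#/C#: root F# is the dominant; major triad there is V64.
B has root B, degree 1 in B major, so I.

I - ii - V64 - I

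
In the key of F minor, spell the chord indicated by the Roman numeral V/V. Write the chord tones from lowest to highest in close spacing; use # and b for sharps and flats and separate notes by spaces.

The slash means an applied dominant: we want the dominant of V. In F minor, V is C major, and its dominant is built on G.
Building a major triad on G gives G-B-D.

G B D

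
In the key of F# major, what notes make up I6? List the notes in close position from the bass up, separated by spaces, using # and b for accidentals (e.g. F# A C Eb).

The numeral's case and figure indicate a major triad. In F# major its root, the tonic, is F#.
Stacking thirds from F# gives F#-A#-C#.
With the 6 figure the chord is in first inversion; from the bass A# upward in close position it reads A#-C#-F#.

A# C# F#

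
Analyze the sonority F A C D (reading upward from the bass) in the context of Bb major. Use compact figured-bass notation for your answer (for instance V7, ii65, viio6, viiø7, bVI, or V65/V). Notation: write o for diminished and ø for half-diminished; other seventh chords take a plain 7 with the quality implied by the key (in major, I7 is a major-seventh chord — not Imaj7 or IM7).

The pitches D-F-A-C form a minor seventh chord rooted on D.
D is scale degree 3 in Bb major, and a minor seventh chord on that degree is written iii7.
With F in the bass the chord is in first inversion, so the figured bass is 65.

iii65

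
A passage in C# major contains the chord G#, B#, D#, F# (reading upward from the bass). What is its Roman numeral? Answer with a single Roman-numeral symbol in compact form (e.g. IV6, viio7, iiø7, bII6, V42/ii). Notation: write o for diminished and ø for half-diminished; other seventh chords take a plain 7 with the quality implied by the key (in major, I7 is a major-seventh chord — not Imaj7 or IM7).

Stacked in thirds the chord is G#-B#-D#-F#: a dominant seventh chord on G#.
G# is scale degree 5 in C# major, and a dominant seventh chord on that degree is written V7.

V7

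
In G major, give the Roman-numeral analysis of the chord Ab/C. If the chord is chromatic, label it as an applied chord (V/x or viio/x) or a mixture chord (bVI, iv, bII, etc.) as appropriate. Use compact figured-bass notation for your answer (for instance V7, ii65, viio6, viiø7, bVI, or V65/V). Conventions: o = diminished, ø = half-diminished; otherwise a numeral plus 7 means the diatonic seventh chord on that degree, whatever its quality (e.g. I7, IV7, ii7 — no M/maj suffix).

Stacked in thirds the chord is Ab-C-Eb: a major triad on Ab.
Ab is the lowered second degree of G major (diatonic 2 would be A). This is the Neapolitan sixth — a major triad on the lowered second degree, here in its customary first inversion.
With C in the bass the chord is in first inversion, so the figured bass is 6.

bII6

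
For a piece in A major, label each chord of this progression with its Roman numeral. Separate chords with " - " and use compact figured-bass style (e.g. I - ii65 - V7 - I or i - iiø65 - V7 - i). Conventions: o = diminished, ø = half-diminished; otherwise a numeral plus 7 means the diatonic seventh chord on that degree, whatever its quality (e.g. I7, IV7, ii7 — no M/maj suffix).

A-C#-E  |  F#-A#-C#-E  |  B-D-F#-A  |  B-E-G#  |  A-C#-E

I - V7/ii - ii7 - V64 - I

A-C#-E has root A, degree 1 in A major, so I.
F#-A#-C#-E: chromatic; F# is V of ii, so V7/ii.
B-D-F#-A: root B is the supertonic; minor seventh chord there is ii7.
B-E-G#: root E is the dominant; major triad there is V64.
A-C#-E: root A is the tonic; major triad there is I.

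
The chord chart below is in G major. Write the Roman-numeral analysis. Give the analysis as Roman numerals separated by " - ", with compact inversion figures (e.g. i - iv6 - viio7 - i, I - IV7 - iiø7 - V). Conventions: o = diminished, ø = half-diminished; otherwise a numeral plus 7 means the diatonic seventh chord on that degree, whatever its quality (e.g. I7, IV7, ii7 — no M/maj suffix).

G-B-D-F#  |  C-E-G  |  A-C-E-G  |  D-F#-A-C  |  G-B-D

G-B-D-F#: major seventh chord on G = scale degree 1 → I7.
C-E-G: root C is the subdominant; major triad there is IV.
A-C-E-G: root A is the supertonic; minor seventh chord there is ii7.
D-F#-A-C: dominant seventh chord on D = scale degree 5 → V7.
G-B-D: major triad on G = scale degree 1 → I.

I7 - IV - ii7 - V7 - I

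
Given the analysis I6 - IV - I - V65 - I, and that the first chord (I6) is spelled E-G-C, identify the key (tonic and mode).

The chord C/E is a major triad rooted on C; its label is I6.
If C is scale degree 1 and the mode makes that degree carry a major triad, the tonic is C and the mode is major.

C major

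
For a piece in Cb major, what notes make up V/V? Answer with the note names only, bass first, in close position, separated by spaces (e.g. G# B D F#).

V/V is a secondary dominant — the dominant triad of V. V in Cb major is Gb, so the applied chord's root is Db, a perfect fifth above.
Building a major triad on Db gives Db-F-Ab.

Db F Ab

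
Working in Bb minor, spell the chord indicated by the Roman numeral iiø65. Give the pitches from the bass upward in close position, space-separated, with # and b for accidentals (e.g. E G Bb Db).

In Bb minor, scale degree 2 is C, and the diatonic chord built there is a half-diminished seventh chord.
Stacking thirds from C gives C-Eb-Gb-Bb.
With the 65 figure the chord is in first inversion; from the bass Eb upward in close position it reads Eb-Gb-Bb-C.

Eb Gb Bb C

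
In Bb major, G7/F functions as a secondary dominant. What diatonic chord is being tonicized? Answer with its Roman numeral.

The chord is a dominant seventh chord on G.
A dominant resolves down a perfect fifth: G → C. In Bb major, C is scale degree 2, i.e. ii.

ii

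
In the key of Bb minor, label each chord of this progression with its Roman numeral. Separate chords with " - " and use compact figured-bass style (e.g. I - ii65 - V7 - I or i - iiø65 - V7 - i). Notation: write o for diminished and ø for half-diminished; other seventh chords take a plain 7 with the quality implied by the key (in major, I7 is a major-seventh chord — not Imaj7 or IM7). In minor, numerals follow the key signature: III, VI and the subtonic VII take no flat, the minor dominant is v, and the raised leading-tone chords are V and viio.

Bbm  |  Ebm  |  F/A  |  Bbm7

Bbm: minor triad on Bb = scale degree 1 → i.
Ebm: root Eb is the subdominant; minor triad there is iv.
F/A has root F, degree 5 in Bb minor, so V6.
Bbm7: root Bb is the tonic; minor seventh chord there is i7.

i - iv - V6 - i7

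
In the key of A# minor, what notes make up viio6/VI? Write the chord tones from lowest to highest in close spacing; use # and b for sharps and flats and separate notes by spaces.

The slash marks an applied leading-tone chord: viio of VI. In A# minor, VI is F#, so the leading tone to it is E#, a half step below.
Building a diminished triad on E# gives E#-G#-B.
The figured bass 6 indicates first inversion, placing the third (G#) in the bass: G#-B-E#.

G# B E#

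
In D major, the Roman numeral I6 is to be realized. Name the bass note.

I in D major has root D; the chord is D-F#-A.
The figure 6 means first inversion — the third is in the bass.

F#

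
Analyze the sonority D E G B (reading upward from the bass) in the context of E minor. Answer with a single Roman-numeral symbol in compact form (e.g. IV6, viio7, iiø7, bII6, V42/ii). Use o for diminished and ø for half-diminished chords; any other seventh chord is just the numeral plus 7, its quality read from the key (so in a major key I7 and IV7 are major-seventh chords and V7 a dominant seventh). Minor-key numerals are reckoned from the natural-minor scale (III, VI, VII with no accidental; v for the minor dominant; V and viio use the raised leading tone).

Stacked in thirds the chord is E-G-B-D: a minor seventh chord on E.
E is scale degree 1 in E minor, and a minor seventh chord on that degree is written i7.
With D in the bass the chord is in third inversion, so the figured bass is 42.

i42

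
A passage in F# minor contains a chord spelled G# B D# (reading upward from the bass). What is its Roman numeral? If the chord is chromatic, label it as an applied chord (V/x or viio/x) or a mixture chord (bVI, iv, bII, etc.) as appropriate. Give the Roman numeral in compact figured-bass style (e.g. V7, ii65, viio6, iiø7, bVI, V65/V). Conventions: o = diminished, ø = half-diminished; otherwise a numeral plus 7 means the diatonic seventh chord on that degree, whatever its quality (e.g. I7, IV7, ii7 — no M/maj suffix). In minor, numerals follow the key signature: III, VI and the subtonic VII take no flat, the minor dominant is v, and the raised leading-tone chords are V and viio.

Stacked in thirds the chord is G#-B-D#: a minor triad on G#.
G# is the second degree of F# minor. This is the minor supertonic, borrowed from the parallel major (the Dorian ii).

ii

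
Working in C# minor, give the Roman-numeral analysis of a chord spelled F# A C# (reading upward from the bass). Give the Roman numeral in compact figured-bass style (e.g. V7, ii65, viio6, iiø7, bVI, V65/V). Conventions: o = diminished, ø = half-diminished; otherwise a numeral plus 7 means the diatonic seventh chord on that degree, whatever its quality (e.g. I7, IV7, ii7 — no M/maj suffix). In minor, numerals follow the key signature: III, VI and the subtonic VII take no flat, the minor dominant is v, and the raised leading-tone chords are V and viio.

iv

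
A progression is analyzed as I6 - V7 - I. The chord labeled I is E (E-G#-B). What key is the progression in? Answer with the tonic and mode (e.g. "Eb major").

E major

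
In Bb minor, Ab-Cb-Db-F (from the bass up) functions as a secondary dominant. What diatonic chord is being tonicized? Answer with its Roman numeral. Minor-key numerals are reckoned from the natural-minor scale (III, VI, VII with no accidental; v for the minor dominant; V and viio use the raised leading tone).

The chord is a dominant seventh chord on Db.
A dominant resolves down a perfect fifth: Db → Gb. In Bb minor, Gb is scale degree 6, i.e. VI.

VI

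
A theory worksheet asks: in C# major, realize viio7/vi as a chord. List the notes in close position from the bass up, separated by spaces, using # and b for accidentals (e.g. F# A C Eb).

G## B# D# F#

viio7/vi is a secondary leading-tone chord. The target vi is A# in C# major; the applied chord is rooted a semitone below, on G##.
Building a fully diminished seventh chord on G## gives G##-B#-D#-F#.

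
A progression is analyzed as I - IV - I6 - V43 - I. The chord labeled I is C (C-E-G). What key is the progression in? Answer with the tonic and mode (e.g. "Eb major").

C major

The chord C is a major triad rooted on C; its label is I.
If C is scale degree 1 and the mode makes that degree carry a major triad, the tonic is C and the mode is major.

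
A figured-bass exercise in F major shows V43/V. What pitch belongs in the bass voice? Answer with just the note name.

The applied chord V43/V is rooted on G: G-B-D-F.
The figure 43 means second inversion — the fifth is in the bass.

D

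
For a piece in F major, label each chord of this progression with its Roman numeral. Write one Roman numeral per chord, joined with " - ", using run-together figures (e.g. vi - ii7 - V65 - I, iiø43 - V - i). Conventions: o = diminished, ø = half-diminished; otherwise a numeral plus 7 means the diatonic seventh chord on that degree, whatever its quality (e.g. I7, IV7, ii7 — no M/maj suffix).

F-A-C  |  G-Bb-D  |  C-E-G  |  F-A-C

I - ii - V - I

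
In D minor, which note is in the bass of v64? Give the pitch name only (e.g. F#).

v in D minor has root A; the chord is A-C-E.
The figure 64 means second inversion — the fifth is in the bass.

E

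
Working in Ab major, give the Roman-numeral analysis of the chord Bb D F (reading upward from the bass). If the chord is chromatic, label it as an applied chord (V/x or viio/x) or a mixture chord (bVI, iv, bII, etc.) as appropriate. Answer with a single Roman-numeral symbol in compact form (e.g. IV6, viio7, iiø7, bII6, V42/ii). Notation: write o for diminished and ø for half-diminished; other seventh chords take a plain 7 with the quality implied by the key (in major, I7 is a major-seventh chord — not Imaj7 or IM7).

V/V

Stacked in thirds the chord is Bb-D-F: a major triad on Bb.
Bb is not a diatonic chord root with this quality in Ab major, but it lies a perfect fifth above Eb (V), so the chord functions as an applied dominant of V.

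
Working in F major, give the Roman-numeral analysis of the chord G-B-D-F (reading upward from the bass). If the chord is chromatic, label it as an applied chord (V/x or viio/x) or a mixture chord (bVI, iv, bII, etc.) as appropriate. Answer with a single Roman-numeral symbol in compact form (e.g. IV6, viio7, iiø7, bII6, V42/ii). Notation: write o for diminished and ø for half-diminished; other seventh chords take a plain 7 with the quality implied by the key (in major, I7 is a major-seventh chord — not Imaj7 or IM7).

Stacked in thirds the chord is G-B-D-F: a dominant seventh chord on G.
G is not a diatonic chord root with this quality in F major, but it lies a perfect fifth above C (V), so the chord functions as an applied dominant of V.

V7/V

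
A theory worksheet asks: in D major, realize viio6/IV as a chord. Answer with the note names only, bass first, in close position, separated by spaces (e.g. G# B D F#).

A C F#

viio6/IV is a secondary leading-tone chord. The target IV is G in D major; the applied chord is rooted a semitone below, on F#.
Building a diminished triad on F# gives F#-A-C.
With the 6 figure the chord is in first inversion; from the bass A upward in close position it reads A-C-F#.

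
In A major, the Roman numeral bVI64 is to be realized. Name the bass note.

C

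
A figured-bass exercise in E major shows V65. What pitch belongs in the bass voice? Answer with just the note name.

D#

V in E major has root B; the chord is B-D#-F#-A.
The figure 65 means first inversion — the third is in the bass.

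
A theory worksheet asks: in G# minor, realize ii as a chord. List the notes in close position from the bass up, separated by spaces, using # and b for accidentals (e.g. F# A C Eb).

A# C# E#

Scale degree 2 in G# minor is A#; here the chord built on it is altered to a minor triad. ii is the minor supertonic, borrowed from the parallel major (the Dorian ii).
So the chord is A#-C#-E#, a minor triad.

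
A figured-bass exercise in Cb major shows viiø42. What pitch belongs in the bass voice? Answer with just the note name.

Ab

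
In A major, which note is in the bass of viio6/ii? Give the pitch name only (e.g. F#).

The applied chord viio6/ii is rooted on A#: A#-C#-E.
The figure 6 means first inversion — the third is in the bass.

C#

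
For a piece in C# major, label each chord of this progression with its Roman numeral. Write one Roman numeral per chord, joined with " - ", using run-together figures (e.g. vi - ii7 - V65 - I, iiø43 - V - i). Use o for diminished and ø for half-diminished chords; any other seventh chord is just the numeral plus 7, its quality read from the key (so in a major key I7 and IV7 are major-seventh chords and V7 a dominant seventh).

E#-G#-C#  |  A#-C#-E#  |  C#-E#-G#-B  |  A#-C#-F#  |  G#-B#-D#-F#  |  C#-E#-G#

I6 - vi - V7/IV - IV6 - V7 - I

E#-G#-C#: root C# is the tonic; major triad there is I6.
A#-C#-E#: root A# is the submediant; minor triad there is vi.
C#-E#-G#-B: a dominant seventh chord on C#, the applied dominant of IV → V7/IV.
A#-C#-F#: root F# is the subdominant; major triad there is IV6.
G#-B#-D#-F#: dominant seventh chord on G# = scale degree 5 → V7.
C#-E#-G# has root C#, degree 1 in C# major, so I.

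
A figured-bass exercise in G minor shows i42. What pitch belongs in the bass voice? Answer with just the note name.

F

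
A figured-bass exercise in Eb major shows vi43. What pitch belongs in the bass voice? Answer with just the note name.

vi in Eb major has root C; the chord is C-Eb-G-Bb.
The figure 43 means second inversion — the fifth is in the bass.

G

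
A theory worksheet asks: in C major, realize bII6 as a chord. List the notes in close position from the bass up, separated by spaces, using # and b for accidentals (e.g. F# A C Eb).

F Ab Db

Scale degree 2 in C major is D; lowering it a half step gives Db. bII6 is the Neapolitan sixth — a major triad on the lowered second degree, here in its customary first inversion.
So the chord is Db-F-Ab.
The figured bass 6 indicates first inversion, placing the third (F) in the bass: F-Ab-Db.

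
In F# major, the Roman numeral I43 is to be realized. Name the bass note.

C#

I in F# major has root F#; the chord is F#-A#-C#-E#.
The figure 43 means second inversion — the fifth is in the bass.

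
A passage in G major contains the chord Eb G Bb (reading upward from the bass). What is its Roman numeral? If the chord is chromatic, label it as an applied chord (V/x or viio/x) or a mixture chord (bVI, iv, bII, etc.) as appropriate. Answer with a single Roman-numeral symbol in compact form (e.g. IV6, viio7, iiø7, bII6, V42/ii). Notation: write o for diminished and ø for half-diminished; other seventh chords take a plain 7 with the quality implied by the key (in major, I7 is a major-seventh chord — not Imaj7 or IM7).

The pitches Eb-G-Bb form a major triad rooted on Eb.
Eb is the lowered sixth degree of G major (diatonic 6 would be E). This is a major triad on the lowered sixth degree, borrowed from the parallel minor.

bVI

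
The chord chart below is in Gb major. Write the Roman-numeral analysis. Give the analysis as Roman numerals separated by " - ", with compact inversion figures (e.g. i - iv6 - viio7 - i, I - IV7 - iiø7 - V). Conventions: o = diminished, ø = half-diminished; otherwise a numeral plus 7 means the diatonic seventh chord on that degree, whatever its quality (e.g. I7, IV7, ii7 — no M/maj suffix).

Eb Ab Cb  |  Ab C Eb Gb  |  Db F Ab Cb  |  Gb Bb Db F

ii64 - V7/V - V7 - I7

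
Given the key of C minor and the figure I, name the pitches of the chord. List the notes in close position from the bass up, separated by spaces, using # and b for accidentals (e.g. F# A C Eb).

I is the major tonic (Picardy third), borrowed from the parallel major. In C minor that root is C.
So the chord is C-E-G, a major triad.

C E G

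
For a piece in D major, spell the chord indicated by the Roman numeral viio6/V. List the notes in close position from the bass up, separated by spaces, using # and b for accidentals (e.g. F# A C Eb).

B D G#

The slash marks an applied leading-tone chord: viio of V. In D major, V is A, so the leading tone to it is G#, a half step below.
Building a diminished triad on G# gives G#-B-D.
With the 6 figure the chord is in first inversion; from the bass B upward in close position it reads B-D-G#.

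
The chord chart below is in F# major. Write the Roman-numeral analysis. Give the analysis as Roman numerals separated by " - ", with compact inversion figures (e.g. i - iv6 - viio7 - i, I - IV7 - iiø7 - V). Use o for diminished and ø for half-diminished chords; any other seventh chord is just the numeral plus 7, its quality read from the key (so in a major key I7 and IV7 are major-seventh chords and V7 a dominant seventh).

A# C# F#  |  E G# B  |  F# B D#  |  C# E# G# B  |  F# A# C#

A#-C#-F#: root F# is the tonic; major triad there is I6.
E-G#-B: E with this quality isn't in the key; it's bVII, borrowed from the parallel minor.
F#-B-D#: major triad on B = scale degree 4 → IV64.
C#-E#-G#-B: dominant seventh chord on C# = scale degree 5 → V7.
F#-A#-C#: root F# is the tonic; major triad there is I.

I6 - bVII - IV64 - V7 - I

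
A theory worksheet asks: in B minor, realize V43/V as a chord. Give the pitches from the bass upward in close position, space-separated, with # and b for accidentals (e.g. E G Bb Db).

G# B C# E#

V43/V is a secondary dominant — the dominant seventh of V. V in B minor is F#, so the applied chord's root is C#, a perfect fifth above.
Building a dominant seventh chord on C# gives C#-E#-G#-B.
The figured bass 43 indicates second inversion, placing the fifth (G#) in the bass: G#-B-C#-E#.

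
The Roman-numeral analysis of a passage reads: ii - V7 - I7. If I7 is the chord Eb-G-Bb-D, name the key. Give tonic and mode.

I7 is given as Eb-G-Bb-D — a major seventh chord with root Eb.
If Eb is scale degree 1 and the mode makes that degree carry a major seventh chord, the tonic is Eb and the mode is major.

Eb major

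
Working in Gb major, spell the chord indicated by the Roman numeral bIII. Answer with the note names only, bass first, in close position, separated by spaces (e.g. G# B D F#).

Scale degree 3 in Gb major is Bb; lowering it a half step gives Bbb. bIII is a major triad on the lowered third degree, borrowed from the parallel minor.
So the chord is Bbb-Db-Fb, a major triad.

Bbb Db Fb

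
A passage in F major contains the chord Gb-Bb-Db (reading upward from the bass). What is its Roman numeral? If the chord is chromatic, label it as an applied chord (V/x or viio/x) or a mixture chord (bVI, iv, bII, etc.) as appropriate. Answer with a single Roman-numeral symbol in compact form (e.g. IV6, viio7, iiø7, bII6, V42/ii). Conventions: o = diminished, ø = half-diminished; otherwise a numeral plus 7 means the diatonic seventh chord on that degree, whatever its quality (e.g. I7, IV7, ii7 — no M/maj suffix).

bII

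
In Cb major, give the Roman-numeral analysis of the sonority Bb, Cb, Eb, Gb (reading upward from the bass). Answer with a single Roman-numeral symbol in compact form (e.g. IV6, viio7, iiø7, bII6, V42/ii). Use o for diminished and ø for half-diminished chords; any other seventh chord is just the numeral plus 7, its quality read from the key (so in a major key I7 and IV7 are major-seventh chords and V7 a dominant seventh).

I42

The pitches Cb-Eb-Gb-Bb form a major seventh chord rooted on Cb.
In Cb major, Cb is the tonic; the diatonic major seventh chord there is I7.
With Bb in the bass the chord is in third inversion, so the figured bass is 42.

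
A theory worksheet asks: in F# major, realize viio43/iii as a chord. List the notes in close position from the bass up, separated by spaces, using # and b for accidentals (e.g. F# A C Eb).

D# F# G## B#

The slash marks an applied leading-tone chord: viio of iii. In F# major, iii is A#, so the leading tone to it is G##, a half step below.
Building a fully diminished seventh chord on G## gives G##-B#-D#-F#.
The figured bass 43 indicates second inversion, placing the fifth (D#) in the bass: D#-F#-G##-B#.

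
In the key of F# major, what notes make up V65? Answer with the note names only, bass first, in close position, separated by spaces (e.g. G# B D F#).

E# G# B C#

In F# major, the dominant is C#, and the diatonic chord built there is a dominant seventh chord.
Stacking thirds from C# gives C#-E#-G#-B.
The figured bass 65 indicates first inversion, placing the third (E#) in the bass: E#-G#-B-C#.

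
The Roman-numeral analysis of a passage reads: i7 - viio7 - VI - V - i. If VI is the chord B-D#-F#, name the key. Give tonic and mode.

D# minor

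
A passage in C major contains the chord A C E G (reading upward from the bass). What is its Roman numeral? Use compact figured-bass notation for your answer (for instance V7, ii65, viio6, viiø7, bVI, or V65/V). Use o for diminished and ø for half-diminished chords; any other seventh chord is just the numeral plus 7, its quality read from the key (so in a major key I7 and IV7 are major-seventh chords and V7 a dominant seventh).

Stacked in thirds the chord is A-C-E-G: a minor seventh chord on A.
In C major, A is the submediant; the diatonic minor seventh chord there is vi7.

vi7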